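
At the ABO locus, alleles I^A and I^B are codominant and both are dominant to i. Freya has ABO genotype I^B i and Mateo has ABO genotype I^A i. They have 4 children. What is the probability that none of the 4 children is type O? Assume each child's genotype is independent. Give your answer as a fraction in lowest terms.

81/256

ABO cross I^B i × I^A i → 1/4 O, 1/4 A, 1/4 B, 1/4 AB.
So P(type O) = 1/4 per child.
P(not type O) = 3/4 for one child; (3/4)^4 = 81/256.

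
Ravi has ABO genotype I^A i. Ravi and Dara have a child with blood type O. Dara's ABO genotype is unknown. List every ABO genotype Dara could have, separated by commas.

For each candidate genotype of Dara, check whether crossing it with I^A i can produce every observed child phenotype.
  I^A I^A → possible child types {A} ✗
  I^A I^B → possible child types {A, B, AB} ✗
  I^A i → possible child types {O, A} ✓
  I^B I^B → possible child types {B, AB} ✗
  I^B i → possible child types {O, A, B, AB} ✓
  i i → possible child types {O, A} ✓

I^A i, I^B i, i i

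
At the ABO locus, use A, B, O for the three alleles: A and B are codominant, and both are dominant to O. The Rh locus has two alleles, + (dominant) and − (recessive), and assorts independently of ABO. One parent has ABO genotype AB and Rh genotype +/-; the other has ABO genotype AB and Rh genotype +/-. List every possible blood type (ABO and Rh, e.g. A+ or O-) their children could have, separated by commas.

A+, A-, B+, B-, AB+, AB-

Gametes from AB × AB give offspring ABO genotypes AA, AB, BB, i.e. phenotypes A, B, AB.
Rh cross +/- × +/- → phenotypes Rh+, Rh-.
Combining independently: A+, A-, B+, B-, AB+, AB-.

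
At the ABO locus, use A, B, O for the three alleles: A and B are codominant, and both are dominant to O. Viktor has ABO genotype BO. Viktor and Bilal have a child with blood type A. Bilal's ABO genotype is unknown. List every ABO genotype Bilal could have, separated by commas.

AA, AB, AO

For each candidate genotype of Bilal, check whether crossing it with BO can produce every observed child phenotype.
  AA → possible child types {A, AB} ✓
  AB → possible child types {A, B, AB} ✓
  AO → possible child types {O, A, B, AB} ✓
  BB → possible child types {B} ✗
  BO → possible child types {O, B} ✗
  OO → possible child types {O, B} ✗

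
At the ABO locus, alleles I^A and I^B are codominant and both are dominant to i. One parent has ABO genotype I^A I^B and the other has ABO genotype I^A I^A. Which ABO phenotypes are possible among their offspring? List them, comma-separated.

A, AB

Gametes from I^A I^B × I^A I^A give offspring ABO genotypes I^A I^A, I^A I^B, i.e. phenotypes A, AB.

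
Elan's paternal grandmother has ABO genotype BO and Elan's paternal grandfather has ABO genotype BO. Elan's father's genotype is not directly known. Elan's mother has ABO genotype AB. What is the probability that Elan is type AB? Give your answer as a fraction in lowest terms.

1/4

Elan's father's ABO genotype from BO × BO: 1/4 BB, 1/2 BO, 1/4 OO.
Crossing each possibility with the mother AB and summing P(type AB): 1/4·1/2 + 1/2·1/4 + 1/4·0 = 1/4.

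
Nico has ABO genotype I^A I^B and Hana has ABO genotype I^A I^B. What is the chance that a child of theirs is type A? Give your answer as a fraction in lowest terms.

ABO cross I^A I^B × I^A I^B → offspring phenotypes: 1/4 A, 1/4 B, 1/2 AB.
So P(type A) = 1/4.

1/4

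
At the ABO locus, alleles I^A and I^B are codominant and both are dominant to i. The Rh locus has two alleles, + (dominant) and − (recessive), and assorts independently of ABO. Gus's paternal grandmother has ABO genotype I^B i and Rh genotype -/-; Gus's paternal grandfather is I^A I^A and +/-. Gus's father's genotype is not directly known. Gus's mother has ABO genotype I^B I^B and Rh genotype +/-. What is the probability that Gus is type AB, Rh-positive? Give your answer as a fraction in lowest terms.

Gus's father's ABO genotype from I^B i × I^A I^A: 1/2 I^A I^B, 1/2 I^A i.
Crossing each possibility with the mother I^B I^B and summing P(type AB): 1/2·1/2 + 1/2·1/2 = 1/2.
Similarly for Rh via the father's Rh distribution: P(Rh+) = 5/8.
Independent loci: 1/2 × 5/8 = 5/16.

5/16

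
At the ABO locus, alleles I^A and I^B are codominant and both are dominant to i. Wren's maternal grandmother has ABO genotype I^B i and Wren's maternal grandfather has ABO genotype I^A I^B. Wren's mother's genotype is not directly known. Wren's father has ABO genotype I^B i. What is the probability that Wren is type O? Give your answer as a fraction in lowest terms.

1/8

Wren's mother's ABO genotype from I^B i × I^A I^B: 1/4 I^A I^B, 1/4 I^A i, 1/4 I^B I^B, 1/4 I^B i.
Crossing each possibility with the father I^B i and summing P(type O): 1/4·0 + 1/4·1/4 + 1/4·0 + 1/4·1/4 = 1/8.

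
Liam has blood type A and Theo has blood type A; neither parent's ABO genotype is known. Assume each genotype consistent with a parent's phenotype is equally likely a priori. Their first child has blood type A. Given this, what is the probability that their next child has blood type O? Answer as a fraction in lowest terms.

1/20

Possible genotypes: Liam ∈ {I^A I^A, I^A i}; Theo ∈ {I^A I^A, I^A i}.
Weight each parental genotype pair by prior × P(type-A child):
  I^A I^A × I^A I^A: posterior weight 4/15; P(next child type O) = 0.
  I^A I^A × I^A i: posterior weight 4/15; P(next child type O) = 0.
  I^A i × I^A I^A: posterior weight 4/15; P(next child type O) = 0.
  I^A i × I^A i: posterior weight 1/5; P(next child type O) = 1/4.
Weighted sum = 1/20.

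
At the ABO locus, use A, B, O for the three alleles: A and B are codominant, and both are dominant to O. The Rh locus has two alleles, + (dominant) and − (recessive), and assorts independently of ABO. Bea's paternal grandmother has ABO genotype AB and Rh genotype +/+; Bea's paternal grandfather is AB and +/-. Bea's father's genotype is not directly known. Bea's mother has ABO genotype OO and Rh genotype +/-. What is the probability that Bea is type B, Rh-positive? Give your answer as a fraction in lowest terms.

7/16

Bea's father's ABO genotype from AB × AB: 1/4 AA, 1/2 AB, 1/4 BB.
Crossing each possibility with the mother OO and summing P(type B): 1/4·0 + 1/2·1/2 + 1/4·1 = 1/2.
Similarly for Rh via the father's Rh distribution: P(Rh+) = 7/8.
Independent loci: 1/2 × 7/8 = 7/16.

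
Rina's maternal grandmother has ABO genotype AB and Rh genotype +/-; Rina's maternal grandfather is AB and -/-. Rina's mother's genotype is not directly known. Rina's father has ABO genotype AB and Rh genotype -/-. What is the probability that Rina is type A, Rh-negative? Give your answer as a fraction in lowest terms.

3/16

Rina's mother's ABO genotype from AB × AB: 1/4 AA, 1/2 AB, 1/4 BB.
Crossing each possibility with the father AB and summing P(type A): 1/4·1/2 + 1/2·1/4 + 1/4·0 = 1/4.
Similarly for Rh via the mother's Rh distribution: P(Rh-) = 3/4.
Independent loci: 1/4 × 3/4 = 3/16.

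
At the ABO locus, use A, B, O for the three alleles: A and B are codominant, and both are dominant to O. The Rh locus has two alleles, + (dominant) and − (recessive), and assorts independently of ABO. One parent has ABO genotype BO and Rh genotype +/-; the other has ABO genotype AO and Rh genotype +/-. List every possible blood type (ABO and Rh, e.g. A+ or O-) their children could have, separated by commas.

O+, O-, A+, A-, B+, B-, AB+, AB-

Gametes from BO × AO give offspring ABO genotypes AB, AO, BO, OO, i.e. phenotypes O, A, B, AB.
Rh cross +/- × +/- → phenotypes Rh+, Rh-.
Combining independently: O+, O-, A+, A-, B+, B-, AB+, AB-.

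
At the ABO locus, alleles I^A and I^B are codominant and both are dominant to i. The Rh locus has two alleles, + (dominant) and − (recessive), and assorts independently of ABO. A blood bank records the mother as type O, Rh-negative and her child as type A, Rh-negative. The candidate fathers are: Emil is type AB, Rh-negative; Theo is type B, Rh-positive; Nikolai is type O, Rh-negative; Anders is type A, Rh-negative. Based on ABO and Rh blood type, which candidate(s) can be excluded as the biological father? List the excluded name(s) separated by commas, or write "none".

Theo, Nikolai

A candidate is excluded only if no genotype consistent with his phenotype could produce a type A, Rh-negative child with a type O, Rh-negative mother.
Theo (type B, Rh+): no genotype consistent with that phenotype can produce a type-A Rh- child with a type-O mother.
Nikolai (type O, Rh-): no genotype consistent with that phenotype can produce a type-A Rh- child with a type-O mother.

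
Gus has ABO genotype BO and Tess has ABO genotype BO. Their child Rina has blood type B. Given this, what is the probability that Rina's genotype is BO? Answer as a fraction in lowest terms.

Cross BO × BO → 1/4 BB, 1/2 BO, 1/4 OO.
Type-B genotypes among offspring: BB (1/4), BO (1/2); total 3/4.
P(BO | type B) = (1/2) / (3/4) = 2/3.

2/3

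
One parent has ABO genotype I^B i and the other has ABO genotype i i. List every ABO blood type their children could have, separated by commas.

Gametes from I^B i × i i give offspring ABO genotypes I^B i, i i, i.e. phenotypes O, B.

O, B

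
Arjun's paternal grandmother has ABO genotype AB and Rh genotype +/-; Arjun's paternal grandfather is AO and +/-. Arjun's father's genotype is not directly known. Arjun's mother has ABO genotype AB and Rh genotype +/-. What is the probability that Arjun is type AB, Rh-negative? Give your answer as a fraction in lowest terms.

3/32

Arjun's father's ABO genotype from AB × AO: 1/4 AA, 1/4 AB, 1/4 AO, 1/4 BO.
Crossing each possibility with the mother AB and summing P(type AB): 1/4·1/2 + 1/4·1/2 + 1/4·1/4 + 1/4·1/4 = 3/8.
Similarly for Rh via the father's Rh distribution: P(Rh-) = 1/4.
Independent loci: 3/8 × 1/4 = 3/32.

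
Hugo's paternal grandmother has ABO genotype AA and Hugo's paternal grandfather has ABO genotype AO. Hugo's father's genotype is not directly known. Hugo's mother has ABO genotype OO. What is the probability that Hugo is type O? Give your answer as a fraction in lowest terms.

Hugo's father's ABO genotype from AA × AO: 1/2 AA, 1/2 AO.
Crossing each possibility with the mother OO and summing P(type O): 1/2·0 + 1/2·1/2 = 1/4.

1/4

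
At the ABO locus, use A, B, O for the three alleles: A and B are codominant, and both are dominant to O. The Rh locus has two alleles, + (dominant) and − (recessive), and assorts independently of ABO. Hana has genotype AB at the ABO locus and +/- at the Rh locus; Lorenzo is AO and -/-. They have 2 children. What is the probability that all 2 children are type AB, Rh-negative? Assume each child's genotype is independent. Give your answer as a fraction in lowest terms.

1/64

ABO cross AB × AO → 1/2 A, 1/4 B, 1/4 AB.
Rh cross +/- × -/- → 1/2 Rh+, 1/2 Rh-; so P(type AB, Rh-negative) = 1/4 × 1/2 = 1/8 per child.
All 2 independent: (1/8)^2 = 1/64.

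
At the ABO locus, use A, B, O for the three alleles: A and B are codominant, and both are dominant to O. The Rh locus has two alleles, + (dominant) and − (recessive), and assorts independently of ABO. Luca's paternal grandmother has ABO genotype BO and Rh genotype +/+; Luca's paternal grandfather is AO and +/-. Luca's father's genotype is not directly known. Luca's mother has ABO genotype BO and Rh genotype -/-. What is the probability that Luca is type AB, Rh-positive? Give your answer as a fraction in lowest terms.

Luca's father's ABO genotype from BO × AO: 1/4 AB, 1/4 AO, 1/4 BO, 1/4 OO.
Crossing each possibility with the mother BO and summing P(type AB): 1/4·1/4 + 1/4·1/4 + 1/4·0 + 1/4·0 = 1/8.
Similarly for Rh via the father's Rh distribution: P(Rh+) = 3/4.
Independent loci: 1/8 × 3/4 = 3/32.

3/32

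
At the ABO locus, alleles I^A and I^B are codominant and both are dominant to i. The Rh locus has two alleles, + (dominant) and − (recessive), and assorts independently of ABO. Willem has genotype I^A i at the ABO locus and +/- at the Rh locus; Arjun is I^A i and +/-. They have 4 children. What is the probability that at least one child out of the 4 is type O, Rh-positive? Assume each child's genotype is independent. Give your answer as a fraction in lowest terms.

36975/65536

ABO cross I^A i × I^A i → 1/4 O, 3/4 A.
Rh cross +/- × +/- → 3/4 Rh+, 1/4 Rh-; so P(type O, Rh-positive) = 1/4 × 3/4 = 3/16 per child.
P(none) = (13/16)^4 = 28561/65536; P(at least one) = 1 − 28561/65536 = 36975/65536.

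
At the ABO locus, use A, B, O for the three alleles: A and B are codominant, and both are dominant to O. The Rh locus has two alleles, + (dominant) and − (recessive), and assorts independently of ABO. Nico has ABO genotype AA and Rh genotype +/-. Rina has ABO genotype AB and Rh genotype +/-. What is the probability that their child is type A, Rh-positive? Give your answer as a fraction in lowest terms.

ABO cross AA × AB → offspring phenotypes: 1/2 A, 1/2 AB.
Rh cross +/- × +/- → 3/4 Rh+, 1/4 Rh-.
Independent loci: P(type A, Rh-positive) = 1/2 × 3/4 = 3/8.

3/8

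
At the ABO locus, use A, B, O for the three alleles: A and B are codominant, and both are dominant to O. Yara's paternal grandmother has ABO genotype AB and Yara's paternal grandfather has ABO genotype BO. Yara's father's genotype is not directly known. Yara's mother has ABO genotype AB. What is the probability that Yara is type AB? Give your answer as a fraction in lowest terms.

Yara's father's ABO genotype from AB × BO: 1/4 AB, 1/4 AO, 1/4 BB, 1/4 BO.
Crossing each possibility with the mother AB and summing P(type AB): 1/4·1/2 + 1/4·1/4 + 1/4·1/2 + 1/4·1/4 = 3/8.

3/8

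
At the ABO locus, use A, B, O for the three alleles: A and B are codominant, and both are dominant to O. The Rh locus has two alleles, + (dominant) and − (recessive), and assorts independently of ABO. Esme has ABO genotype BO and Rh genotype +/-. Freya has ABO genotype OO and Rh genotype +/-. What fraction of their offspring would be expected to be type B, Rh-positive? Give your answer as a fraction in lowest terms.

ABO cross BO × OO → offspring phenotypes: 1/2 O, 1/2 B.
Rh cross +/- × +/- → 3/4 Rh+, 1/4 Rh-.
Independent loci: P(type B, Rh-positive) = 1/2 × 3/4 = 3/8.

3/8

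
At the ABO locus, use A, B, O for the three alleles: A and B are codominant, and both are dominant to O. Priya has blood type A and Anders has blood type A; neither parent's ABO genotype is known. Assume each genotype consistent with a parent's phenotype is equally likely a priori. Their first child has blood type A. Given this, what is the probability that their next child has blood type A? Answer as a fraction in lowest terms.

Possible genotypes: Priya ∈ {AA, AO}; Anders ∈ {AA, AO}.
Weight each parental genotype pair by prior × P(type-A child):
  AA × AA: posterior weight 4/15; P(next child type A) = 1.
  AA × AO: posterior weight 4/15; P(next child type A) = 1.
  AO × AA: posterior weight 4/15; P(next child type A) = 1.
  AO × AO: posterior weight 1/5; P(next child type A) = 3/4.
Weighted sum = 19/20.

19/20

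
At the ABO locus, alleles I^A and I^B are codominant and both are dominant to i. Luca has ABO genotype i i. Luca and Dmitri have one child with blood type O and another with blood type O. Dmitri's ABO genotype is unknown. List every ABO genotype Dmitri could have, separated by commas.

I^A i, I^B i, i i

For each candidate genotype of Dmitri, check whether crossing it with i i can produce every observed child phenotype.
  I^A I^A → possible child types {A} ✗
  I^A I^B → possible child types {A, B} ✗
  I^A i → possible child types {O, A} ✓
  I^B I^B → possible child types {B} ✗
  I^B i → possible child types {O, B} ✓
  i i → possible child types {O} ✓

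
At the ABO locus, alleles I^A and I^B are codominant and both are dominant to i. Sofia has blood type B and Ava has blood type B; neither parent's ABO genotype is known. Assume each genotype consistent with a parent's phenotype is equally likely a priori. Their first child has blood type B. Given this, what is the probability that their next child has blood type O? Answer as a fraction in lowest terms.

1/20

Possible genotypes: Sofia ∈ {I^B I^B, I^B i}; Ava ∈ {I^B I^B, I^B i}.
Weight each parental genotype pair by prior × P(type-B child):
  I^B I^B × I^B I^B: posterior weight 4/15; P(next child type O) = 0.
  I^B I^B × I^B i: posterior weight 4/15; P(next child type O) = 0.
  I^B i × I^B I^B: posterior weight 4/15; P(next child type O) = 0.
  I^B i × I^B i: posterior weight 1/5; P(next child type O) = 1/4.
Weighted sum = 1/20.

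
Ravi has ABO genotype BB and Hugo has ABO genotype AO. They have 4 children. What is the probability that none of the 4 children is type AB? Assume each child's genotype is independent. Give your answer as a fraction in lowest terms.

1/16

ABO cross BB × AO → 1/2 B, 1/2 AB.
So P(type AB) = 1/2 per child.
P(not type AB) = 1/2 for one child; (1/2)^4 = 1/16.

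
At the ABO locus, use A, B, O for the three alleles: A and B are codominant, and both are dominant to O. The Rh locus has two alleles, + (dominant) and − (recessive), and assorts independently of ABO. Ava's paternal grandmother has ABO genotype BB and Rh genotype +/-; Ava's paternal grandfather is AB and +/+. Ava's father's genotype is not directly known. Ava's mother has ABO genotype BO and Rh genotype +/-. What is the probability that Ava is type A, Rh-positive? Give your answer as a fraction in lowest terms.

Ava's father's ABO genotype from BB × AB: 1/2 AB, 1/2 BB.
Crossing each possibility with the mother BO and summing P(type A): 1/2·1/4 + 1/2·0 = 1/8.
Similarly for Rh via the father's Rh distribution: P(Rh+) = 7/8.
Independent loci: 1/8 × 7/8 = 7/64.

7/64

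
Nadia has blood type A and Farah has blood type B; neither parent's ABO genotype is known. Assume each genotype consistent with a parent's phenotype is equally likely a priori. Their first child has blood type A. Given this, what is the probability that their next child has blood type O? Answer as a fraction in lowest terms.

1/12

Possible genotypes: Nadia ∈ {AA, AO}; Farah ∈ {BB, BO}.
Weight each parental genotype pair by prior × P(type-A child):
  AA × BO: posterior weight 2/3; P(next child type O) = 0.
  AO × BO: posterior weight 1/3; P(next child type O) = 1/4.
Weighted sum = 1/12.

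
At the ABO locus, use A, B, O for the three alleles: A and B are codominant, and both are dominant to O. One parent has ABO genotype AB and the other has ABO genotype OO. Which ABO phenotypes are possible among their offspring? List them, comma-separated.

A, B

Gametes from AB × OO give offspring ABO genotypes AO, BO, i.e. phenotypes A, B.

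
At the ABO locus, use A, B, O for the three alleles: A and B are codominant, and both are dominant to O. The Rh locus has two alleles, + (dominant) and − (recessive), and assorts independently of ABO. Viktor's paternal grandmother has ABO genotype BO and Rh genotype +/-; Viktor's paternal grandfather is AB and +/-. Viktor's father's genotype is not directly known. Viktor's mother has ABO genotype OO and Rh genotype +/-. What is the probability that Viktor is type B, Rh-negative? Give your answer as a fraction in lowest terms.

1/8

Viktor's father's ABO genotype from BO × AB: 1/4 AB, 1/4 AO, 1/4 BB, 1/4 BO.
Crossing each possibility with the mother OO and summing P(type B): 1/4·1/2 + 1/4·0 + 1/4·1 + 1/4·1/2 = 1/2.
Similarly for Rh via the father's Rh distribution: P(Rh-) = 1/4.
Independent loci: 1/2 × 1/4 = 1/8.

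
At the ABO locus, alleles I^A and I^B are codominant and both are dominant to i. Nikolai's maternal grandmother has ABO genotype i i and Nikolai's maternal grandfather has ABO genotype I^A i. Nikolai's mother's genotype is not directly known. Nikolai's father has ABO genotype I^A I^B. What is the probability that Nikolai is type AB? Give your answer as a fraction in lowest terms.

Nikolai's mother's ABO genotype from i i × I^A i: 1/2 I^A i, 1/2 i i.
Crossing each possibility with the father I^A I^B and summing P(type AB): 1/2·1/4 + 1/2·0 = 1/8.

1/8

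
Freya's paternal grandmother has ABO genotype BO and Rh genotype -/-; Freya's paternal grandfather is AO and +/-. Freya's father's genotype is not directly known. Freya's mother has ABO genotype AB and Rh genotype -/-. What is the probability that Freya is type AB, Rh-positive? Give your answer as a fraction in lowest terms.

Freya's father's ABO genotype from BO × AO: 1/4 AB, 1/4 AO, 1/4 BO, 1/4 OO.
Crossing each possibility with the mother AB and summing P(type AB): 1/4·1/2 + 1/4·1/4 + 1/4·1/4 + 1/4·0 = 1/4.
Similarly for Rh via the father's Rh distribution: P(Rh+) = 1/4.
Independent loci: 1/4 × 1/4 = 1/16.

1/16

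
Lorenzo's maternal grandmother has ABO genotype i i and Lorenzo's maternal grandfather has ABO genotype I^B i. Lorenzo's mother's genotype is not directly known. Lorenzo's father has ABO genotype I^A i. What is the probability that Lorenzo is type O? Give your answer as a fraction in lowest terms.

3/8

Lorenzo's mother's ABO genotype from i i × I^B i: 1/2 I^B i, 1/2 i i.
Crossing each possibility with the father I^A i and summing P(type O): 1/2·1/4 + 1/2·1/2 = 3/8.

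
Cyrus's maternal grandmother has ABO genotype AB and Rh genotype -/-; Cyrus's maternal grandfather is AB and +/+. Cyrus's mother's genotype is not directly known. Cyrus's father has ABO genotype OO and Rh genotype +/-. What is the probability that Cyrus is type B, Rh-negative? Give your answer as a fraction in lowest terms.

Cyrus's mother's ABO genotype from AB × AB: 1/4 AA, 1/2 AB, 1/4 BB.
Crossing each possibility with the father OO and summing P(type B): 1/4·0 + 1/2·1/2 + 1/4·1 = 1/2.
Similarly for Rh via the mother's Rh distribution: P(Rh-) = 1/4.
Independent loci: 1/2 × 1/4 = 1/8.

1/8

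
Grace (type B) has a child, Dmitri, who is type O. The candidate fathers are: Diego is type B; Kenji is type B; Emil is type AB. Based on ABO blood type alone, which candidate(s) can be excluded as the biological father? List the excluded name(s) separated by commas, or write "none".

Emil

A candidate is excluded only if no genotype consistent with his phenotype could produce a type O child with a type B mother.
Emil (type AB): no genotype consistent with that phenotype can produce a type-O child with a type-B mother.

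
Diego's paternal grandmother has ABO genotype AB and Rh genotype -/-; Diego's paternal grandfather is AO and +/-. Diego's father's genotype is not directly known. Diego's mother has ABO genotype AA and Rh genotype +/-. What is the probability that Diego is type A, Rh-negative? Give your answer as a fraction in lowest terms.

Diego's father's ABO genotype from AB × AO: 1/4 AA, 1/4 AB, 1/4 AO, 1/4 BO.
Crossing each possibility with the mother AA and summing P(type A): 1/4·1 + 1/4·1/2 + 1/4·1 + 1/4·1/2 = 3/4.
Similarly for Rh via the father's Rh distribution: P(Rh-) = 3/8.
Independent loci: 3/4 × 3/8 = 9/32.

9/32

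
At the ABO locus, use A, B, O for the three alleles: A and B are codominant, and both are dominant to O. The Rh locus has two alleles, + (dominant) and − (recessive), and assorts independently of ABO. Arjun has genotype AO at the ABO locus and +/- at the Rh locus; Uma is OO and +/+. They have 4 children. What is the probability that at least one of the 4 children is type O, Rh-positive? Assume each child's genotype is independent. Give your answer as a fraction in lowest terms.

ABO cross AO × OO → 1/2 O, 1/2 A.
Rh cross +/- × +/+ → 1 Rh+; so P(type O, Rh-positive) = 1/2 × 1 = 1/2 per child.
P(none) = (1/2)^4 = 1/16; P(at least one) = 1 − 1/16 = 15/16.

15/16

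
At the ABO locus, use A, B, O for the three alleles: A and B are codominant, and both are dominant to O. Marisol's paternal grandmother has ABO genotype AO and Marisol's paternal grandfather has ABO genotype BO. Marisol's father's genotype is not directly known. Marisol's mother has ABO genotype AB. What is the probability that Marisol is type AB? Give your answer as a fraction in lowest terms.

1/4

Marisol's father's ABO genotype from AO × BO: 1/4 AB, 1/4 AO, 1/4 BO, 1/4 OO.
Crossing each possibility with the mother AB and summing P(type AB): 1/4·1/2 + 1/4·1/4 + 1/4·1/4 + 1/4·0 = 1/4.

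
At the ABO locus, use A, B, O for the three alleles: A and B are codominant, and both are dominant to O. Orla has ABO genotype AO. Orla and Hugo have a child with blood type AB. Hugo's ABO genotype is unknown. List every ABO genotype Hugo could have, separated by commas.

AB, BB, BO

For each candidate genotype of Hugo, check whether crossing it with AO can produce every observed child phenotype.
  AA → possible child types {A} ✗
  AB → possible child types {A, B, AB} ✓
  AO → possible child types {O, A} ✗
  BB → possible child types {B, AB} ✓
  BO → possible child types {O, A, B, AB} ✓
  OO → possible child types {O, A} ✗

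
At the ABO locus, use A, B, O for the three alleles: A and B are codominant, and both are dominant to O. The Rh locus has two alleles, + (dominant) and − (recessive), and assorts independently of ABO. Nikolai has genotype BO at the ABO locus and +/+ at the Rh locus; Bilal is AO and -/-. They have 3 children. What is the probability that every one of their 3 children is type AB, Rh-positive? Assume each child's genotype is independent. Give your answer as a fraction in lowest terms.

1/64

ABO cross BO × AO → 1/4 O, 1/4 A, 1/4 B, 1/4 AB.
Rh cross +/+ × -/- → 1 Rh+; so P(type AB, Rh-positive) = 1/4 × 1 = 1/4 per child.
All 3 independent: (1/4)^3 = 1/64.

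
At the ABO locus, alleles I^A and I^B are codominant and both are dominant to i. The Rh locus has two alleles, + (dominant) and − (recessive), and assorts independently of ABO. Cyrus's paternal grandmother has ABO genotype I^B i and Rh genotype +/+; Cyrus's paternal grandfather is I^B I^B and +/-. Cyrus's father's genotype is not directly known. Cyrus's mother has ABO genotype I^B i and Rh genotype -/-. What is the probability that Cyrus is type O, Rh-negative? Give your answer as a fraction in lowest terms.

1/32

Cyrus's father's ABO genotype from I^B i × I^B I^B: 1/2 I^B I^B, 1/2 I^B i.
Crossing each possibility with the mother I^B i and summing P(type O): 1/2·0 + 1/2·1/4 = 1/8.
Similarly for Rh via the father's Rh distribution: P(Rh-) = 1/4.
Independent loci: 1/8 × 1/4 = 1/32.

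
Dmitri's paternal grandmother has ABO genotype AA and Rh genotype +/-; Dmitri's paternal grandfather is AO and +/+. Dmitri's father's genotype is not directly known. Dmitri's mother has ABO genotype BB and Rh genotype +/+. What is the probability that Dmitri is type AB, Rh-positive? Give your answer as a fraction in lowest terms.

Dmitri's father's ABO genotype from AA × AO: 1/2 AA, 1/2 AO.
Crossing each possibility with the mother BB and summing P(type AB): 1/2·1 + 1/2·1/2 = 3/4.
Similarly for Rh via the father's Rh distribution: P(Rh+) = 1.
Independent loci: 3/4 × 1 = 3/4.

3/4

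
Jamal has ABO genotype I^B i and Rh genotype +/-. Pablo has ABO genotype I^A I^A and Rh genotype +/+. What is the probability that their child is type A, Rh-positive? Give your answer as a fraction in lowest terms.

ABO cross I^B i × I^A I^A → offspring phenotypes: 1/2 A, 1/2 AB.
Rh cross +/- × +/+ → 1 Rh+.
Independent loci: P(type A, Rh-positive) = 1/2 × 1 = 1/2.

1/2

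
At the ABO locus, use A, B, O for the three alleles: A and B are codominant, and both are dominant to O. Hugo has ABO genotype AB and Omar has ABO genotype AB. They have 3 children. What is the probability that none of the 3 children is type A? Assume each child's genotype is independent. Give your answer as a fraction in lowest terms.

ABO cross AB × AB → 1/4 A, 1/4 B, 1/2 AB.
So P(type A) = 1/4 per child.
P(not type A) = 3/4 for one child; (3/4)^3 = 27/64.

27/64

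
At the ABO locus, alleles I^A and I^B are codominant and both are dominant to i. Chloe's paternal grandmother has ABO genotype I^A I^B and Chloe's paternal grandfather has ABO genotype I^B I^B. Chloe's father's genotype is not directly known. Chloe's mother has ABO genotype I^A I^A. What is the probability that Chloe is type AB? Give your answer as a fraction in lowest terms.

3/4

Chloe's father's ABO genotype from I^A I^B × I^B I^B: 1/2 I^A I^B, 1/2 I^B I^B.
Crossing each possibility with the mother I^A I^A and summing P(type AB): 1/2·1/2 + 1/2·1 = 3/4.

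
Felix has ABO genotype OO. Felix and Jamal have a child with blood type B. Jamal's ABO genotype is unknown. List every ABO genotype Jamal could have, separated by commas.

For each candidate genotype of Jamal, check whether crossing it with OO can produce every observed child phenotype.
  AA → possible child types {A} ✗
  AB → possible child types {A, B} ✓
  AO → possible child types {O, A} ✗
  BB → possible child types {B} ✓
  BO → possible child types {O, B} ✓
  OO → possible child types {O} ✗

AB, BB, BO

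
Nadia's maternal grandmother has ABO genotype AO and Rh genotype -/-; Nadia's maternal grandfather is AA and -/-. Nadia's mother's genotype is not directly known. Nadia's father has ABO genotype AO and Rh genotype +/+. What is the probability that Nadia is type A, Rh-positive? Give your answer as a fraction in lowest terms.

Nadia's mother's ABO genotype from AO × AA: 1/2 AA, 1/2 AO.
Crossing each possibility with the father AO and summing P(type A): 1/2·1 + 1/2·3/4 = 7/8.
Similarly for Rh via the mother's Rh distribution: P(Rh+) = 1.
Independent loci: 7/8 × 1 = 7/8.

7/8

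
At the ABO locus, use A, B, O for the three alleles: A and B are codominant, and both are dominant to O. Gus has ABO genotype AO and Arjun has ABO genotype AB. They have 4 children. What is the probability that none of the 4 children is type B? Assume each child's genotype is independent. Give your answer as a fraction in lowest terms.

81/256

ABO cross AO × AB → 1/2 A, 1/4 B, 1/4 AB.
So P(type B) = 1/4 per child.
P(not type B) = 3/4 for one child; (3/4)^4 = 81/256.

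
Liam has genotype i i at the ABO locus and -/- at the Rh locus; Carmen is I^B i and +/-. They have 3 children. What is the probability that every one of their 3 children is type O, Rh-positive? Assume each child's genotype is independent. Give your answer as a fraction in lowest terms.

1/64

ABO cross i i × I^B i → 1/2 O, 1/2 B.
Rh cross -/- × +/- → 1/2 Rh+, 1/2 Rh-; so P(type O, Rh-positive) = 1/2 × 1/2 = 1/4 per child.
All 3 independent: (1/4)^3 = 1/64.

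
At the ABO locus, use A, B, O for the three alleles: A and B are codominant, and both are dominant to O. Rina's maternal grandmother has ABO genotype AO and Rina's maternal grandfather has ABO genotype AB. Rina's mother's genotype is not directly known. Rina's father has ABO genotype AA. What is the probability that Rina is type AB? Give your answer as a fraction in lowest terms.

1/4

Rina's mother's ABO genotype from AO × AB: 1/4 AA, 1/4 AB, 1/4 AO, 1/4 BO.
Crossing each possibility with the father AA and summing P(type AB): 1/4·0 + 1/4·1/2 + 1/4·0 + 1/4·1/2 = 1/4.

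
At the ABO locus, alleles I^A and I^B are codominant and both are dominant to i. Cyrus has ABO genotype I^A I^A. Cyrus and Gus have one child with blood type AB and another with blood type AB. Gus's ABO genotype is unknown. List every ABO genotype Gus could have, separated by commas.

For each candidate genotype of Gus, check whether crossing it with I^A I^A can produce every observed child phenotype.
  I^A I^A → possible child types {A} ✗
  I^A I^B → possible child types {A, AB} ✓
  I^A i → possible child types {A} ✗
  I^B I^B → possible child types {AB} ✓
  I^B i → possible child types {A, AB} ✓
  i i → possible child types {A} ✗

I^A I^B, I^B I^B, I^B i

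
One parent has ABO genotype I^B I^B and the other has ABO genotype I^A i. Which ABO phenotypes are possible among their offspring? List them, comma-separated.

Gametes from I^B I^B × I^A i give offspring ABO genotypes I^A I^B, I^B i, i.e. phenotypes B, AB.

B, AB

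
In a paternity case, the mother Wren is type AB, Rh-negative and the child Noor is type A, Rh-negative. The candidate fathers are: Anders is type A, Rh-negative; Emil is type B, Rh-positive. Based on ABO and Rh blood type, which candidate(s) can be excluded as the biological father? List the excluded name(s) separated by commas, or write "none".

A candidate is excluded only if no genotype consistent with his phenotype could produce a type A, Rh-negative child with a type AB, Rh-negative mother.
Every candidate has at least one consistent genotype combination, so none can be excluded.

none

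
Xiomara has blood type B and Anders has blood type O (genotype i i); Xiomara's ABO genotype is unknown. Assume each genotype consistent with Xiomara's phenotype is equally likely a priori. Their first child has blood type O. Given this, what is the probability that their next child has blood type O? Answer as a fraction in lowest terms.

Possible genotypes: Xiomara ∈ {I^B I^B, I^B i}; Anders ∈ {i i}.
Weight each parental genotype pair by prior × P(type-O child):
  I^B i × i i: posterior weight 1; P(next child type O) = 1/2.
Weighted sum = 1/2.

1/2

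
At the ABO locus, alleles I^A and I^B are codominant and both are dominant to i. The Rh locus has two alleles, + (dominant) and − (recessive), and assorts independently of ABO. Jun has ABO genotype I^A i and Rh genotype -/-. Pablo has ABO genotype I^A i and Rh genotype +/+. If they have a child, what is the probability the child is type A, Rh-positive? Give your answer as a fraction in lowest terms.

ABO cross I^A i × I^A i → offspring phenotypes: 1/4 O, 3/4 A.
Rh cross -/- × +/+ → 1 Rh+.
Independent loci: P(type A, Rh-positive) = 3/4 × 1 = 3/4.

3/4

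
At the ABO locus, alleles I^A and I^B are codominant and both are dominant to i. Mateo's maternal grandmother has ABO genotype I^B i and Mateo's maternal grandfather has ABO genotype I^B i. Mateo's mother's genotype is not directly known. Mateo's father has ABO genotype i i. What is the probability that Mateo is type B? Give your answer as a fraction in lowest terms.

Mateo's mother's ABO genotype from I^B i × I^B i: 1/4 I^B I^B, 1/2 I^B i, 1/4 i i.
Crossing each possibility with the father i i and summing P(type B): 1/4·1 + 1/2·1/2 + 1/4·0 = 1/2.

1/2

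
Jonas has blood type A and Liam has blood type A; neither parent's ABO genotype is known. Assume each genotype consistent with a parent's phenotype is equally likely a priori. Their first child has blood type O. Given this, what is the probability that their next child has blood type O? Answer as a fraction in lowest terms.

Possible genotypes: Jonas ∈ {I^A I^A, I^A i}; Liam ∈ {I^A I^A, I^A i}.
Weight each parental genotype pair by prior × P(type-O child):
  I^A i × I^A i: posterior weight 1; P(next child type O) = 1/4.
Weighted sum = 1/4.

1/4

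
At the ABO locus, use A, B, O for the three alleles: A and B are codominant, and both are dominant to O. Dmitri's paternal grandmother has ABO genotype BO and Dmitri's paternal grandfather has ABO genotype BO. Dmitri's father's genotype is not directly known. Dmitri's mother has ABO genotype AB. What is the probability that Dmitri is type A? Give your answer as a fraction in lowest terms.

1/4

Dmitri's father's ABO genotype from BO × BO: 1/4 BB, 1/2 BO, 1/4 OO.
Crossing each possibility with the mother AB and summing P(type A): 1/4·0 + 1/2·1/4 + 1/4·1/2 = 1/4.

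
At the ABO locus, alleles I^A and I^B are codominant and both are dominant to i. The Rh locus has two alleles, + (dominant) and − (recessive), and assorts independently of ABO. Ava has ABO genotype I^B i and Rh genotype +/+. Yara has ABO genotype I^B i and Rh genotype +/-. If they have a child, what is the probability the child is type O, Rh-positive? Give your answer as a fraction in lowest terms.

1/4

ABO cross I^B i × I^B i → offspring phenotypes: 1/4 O, 3/4 B.
Rh cross +/+ × +/- → 1 Rh+.
Independent loci: P(type O, Rh-positive) = 1/4 × 1 = 1/4.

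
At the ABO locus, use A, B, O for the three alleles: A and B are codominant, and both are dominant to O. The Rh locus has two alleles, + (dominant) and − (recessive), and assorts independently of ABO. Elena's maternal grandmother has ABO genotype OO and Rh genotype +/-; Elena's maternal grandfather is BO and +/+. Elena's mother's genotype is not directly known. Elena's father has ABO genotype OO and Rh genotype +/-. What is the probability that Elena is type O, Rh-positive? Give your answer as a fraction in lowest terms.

Elena's mother's ABO genotype from OO × BO: 1/2 BO, 1/2 OO.
Crossing each possibility with the father OO and summing P(type O): 1/2·1/2 + 1/2·1 = 3/4.
Similarly for Rh via the mother's Rh distribution: P(Rh+) = 7/8.
Independent loci: 3/4 × 7/8 = 21/32.

21/32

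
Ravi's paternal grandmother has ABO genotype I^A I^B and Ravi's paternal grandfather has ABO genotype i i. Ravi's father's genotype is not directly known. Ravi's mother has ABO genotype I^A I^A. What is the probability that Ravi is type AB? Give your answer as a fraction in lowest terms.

1/4

Ravi's father's ABO genotype from I^A I^B × i i: 1/2 I^A i, 1/2 I^B i.
Crossing each possibility with the mother I^A I^A and summing P(type AB): 1/2·0 + 1/2·1/2 = 1/4.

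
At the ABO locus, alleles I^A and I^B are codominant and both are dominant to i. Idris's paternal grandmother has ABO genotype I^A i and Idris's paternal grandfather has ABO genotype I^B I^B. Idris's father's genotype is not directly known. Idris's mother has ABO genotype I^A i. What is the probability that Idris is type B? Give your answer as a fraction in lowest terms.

1/4

Idris's father's ABO genotype from I^A i × I^B I^B: 1/2 I^A I^B, 1/2 I^B i.
Crossing each possibility with the mother I^A i and summing P(type B): 1/2·1/4 + 1/2·1/4 = 1/4.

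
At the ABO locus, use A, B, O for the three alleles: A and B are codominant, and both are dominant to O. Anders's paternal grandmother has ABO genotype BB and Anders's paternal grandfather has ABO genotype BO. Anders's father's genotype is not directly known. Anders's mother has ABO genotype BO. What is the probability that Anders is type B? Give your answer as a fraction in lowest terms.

Anders's father's ABO genotype from BB × BO: 1/2 BB, 1/2 BO.
Crossing each possibility with the mother BO and summing P(type B): 1/2·1 + 1/2·3/4 = 7/8.

7/8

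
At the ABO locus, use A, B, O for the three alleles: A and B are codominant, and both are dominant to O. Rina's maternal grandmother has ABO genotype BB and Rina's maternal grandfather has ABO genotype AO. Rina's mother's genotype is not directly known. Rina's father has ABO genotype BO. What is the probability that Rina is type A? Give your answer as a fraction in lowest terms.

1/8

Rina's mother's ABO genotype from BB × AO: 1/2 AB, 1/2 BO.
Crossing each possibility with the father BO and summing P(type A): 1/2·1/4 + 1/2·0 = 1/8.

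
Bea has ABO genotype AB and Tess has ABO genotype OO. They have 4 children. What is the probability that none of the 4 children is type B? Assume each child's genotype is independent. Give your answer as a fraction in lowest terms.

1/16

ABO cross AB × OO → 1/2 A, 1/2 B.
So P(type B) = 1/2 per child.
P(not type B) = 1/2 for one child; (1/2)^4 = 1/16.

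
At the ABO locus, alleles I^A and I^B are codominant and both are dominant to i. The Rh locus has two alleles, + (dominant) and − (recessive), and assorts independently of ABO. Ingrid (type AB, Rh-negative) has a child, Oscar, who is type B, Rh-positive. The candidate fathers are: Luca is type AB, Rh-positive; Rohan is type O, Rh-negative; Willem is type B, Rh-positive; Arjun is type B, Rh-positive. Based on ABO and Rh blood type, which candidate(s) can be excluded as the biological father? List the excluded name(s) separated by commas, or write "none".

A candidate is excluded only if no genotype consistent with his phenotype could produce a type B, Rh-positive child with a type AB, Rh-negative mother.
Rohan (type O, Rh-): no genotype consistent with that phenotype can produce a type-B Rh+ child with a type-AB mother.

Rohan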